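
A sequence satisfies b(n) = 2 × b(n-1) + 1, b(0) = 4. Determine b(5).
Computing step by step:
b(0) = 4
b(1) = 2 × 4 + 1 = 9
b(2) = 2 × 9 + 1 = 19
b(3) = 2 × 19 + 1 = 39
b(4) = 2 × 39 + 1 = 79
b(5) = 2 × 79 + 1 = 159

159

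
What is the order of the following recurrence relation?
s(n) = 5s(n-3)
The order is the largest lag k for which s(n-k) appears. Here the deepest term is s(n-3), so the order is 3.

Order 3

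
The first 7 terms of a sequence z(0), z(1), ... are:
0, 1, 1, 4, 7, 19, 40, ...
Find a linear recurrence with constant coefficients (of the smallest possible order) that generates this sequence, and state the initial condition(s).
Look for the lowest-order linear relation among consecutive terms.
Observation: z(n) - 1·z(n-1) - (3)·z(n-2) = 0 holds for the shown terms, and no order-1 relation z(n) = α·z(n-1) + β fits.
Check at n=3: 1·1 + (3)·1 = 4. ✓

z(n) = z(n-1) + 3z(n-2), z(0) = 0, z(1) = 1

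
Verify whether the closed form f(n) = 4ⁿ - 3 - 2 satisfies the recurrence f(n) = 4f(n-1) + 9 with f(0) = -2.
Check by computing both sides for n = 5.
From the recurrence with f(0) = -2:
  f(0) = -2, f(1) = 1, f(2) = 13, f(3) = 61, f(4) = 253, f(5) = 1021
  so the recurrence gives f(5) = 1021.
From the proposed closed form f(n) = 4ⁿ - 3 - 2:
  f(5) = 1019.
The recurrence gives 1021 but the closed form gives 1019, so the closed form does not satisfy the recurrence.

No, the closed form is incorrect.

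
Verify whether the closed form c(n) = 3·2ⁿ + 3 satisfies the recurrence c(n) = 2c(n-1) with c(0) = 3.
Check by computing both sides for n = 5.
From the recurrence with c(0) = 3:
  c(0) = 3, c(1) = 6, c(2) = 12, c(3) = 24, c(4) = 48, c(5) = 96
  so the recurrence gives c(5) = 96.
From the proposed closed form c(n) = 3·2ⁿ + 3:
  c(5) = 99.
The recurrence gives 96 but the closed form gives 99, so the closed form does not satisfy the recurrence.

No, the closed form is incorrect.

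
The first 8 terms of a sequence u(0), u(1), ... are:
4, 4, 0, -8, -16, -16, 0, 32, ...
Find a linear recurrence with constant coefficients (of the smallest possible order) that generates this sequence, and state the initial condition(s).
Look for the lowest-order linear relation among consecutive terms.
Observation: u(n) - 2·u(n-1) - (-2)·u(n-2) = 0 holds for the shown terms, and no order-1 relation u(n) = α·u(n-1) + β fits.
Check at n=3: 2·0 + (-2)·4 = -8. ✓

u(n) = 2u(n-1) - 2u(n-2), u(0) = 4, u(1) = 4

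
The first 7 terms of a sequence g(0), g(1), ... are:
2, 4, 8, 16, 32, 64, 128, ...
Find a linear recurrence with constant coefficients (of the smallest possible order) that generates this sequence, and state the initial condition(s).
Look for the lowest-order linear relation among consecutive terms.
Observation: each term is 2× the previous.
Check at n=2: 2·4 = 8. ✓

g(n) = 2 × g(n-1), g(0) = 2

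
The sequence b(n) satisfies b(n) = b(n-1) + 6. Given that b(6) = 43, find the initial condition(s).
b(6) = b(0) + 6·6, so b(0) = 43 - 36 = 7.

b(0) = 7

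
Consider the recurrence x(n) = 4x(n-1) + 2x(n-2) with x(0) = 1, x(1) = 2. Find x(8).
Computing the sequence terms:
1, 2, 10, 44, 196, 872, 3880, 17264, 76816

76816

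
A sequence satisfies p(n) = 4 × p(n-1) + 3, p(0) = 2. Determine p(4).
Computing step by step:
p(0) = 2
p(1) = 4 × 2 + 3 = 11
p(2) = 4 × 11 + 3 = 47
p(3) = 4 × 47 + 3 = 191
p(4) = 4 × 191 + 3 = 767

767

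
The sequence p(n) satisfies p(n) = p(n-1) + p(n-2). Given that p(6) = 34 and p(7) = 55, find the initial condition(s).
Work backwards using p(k) = p(k+2) - p(k+1):
p(5) = p(7) - p(6) = 55 - 34 = 21
p(4) = p(6) - p(5) = 34 - 21 = 13
p(3) = p(5) - p(4) = 21 - 13 = 8
p(2) = p(4) - p(3) = 13 - 8 = 5
p(1) = p(3) - p(2) = 8 - 5 = 3
p(0) = p(2) - p(1) = 5 - 3 = 2

p(0) = 2, p(1) = 3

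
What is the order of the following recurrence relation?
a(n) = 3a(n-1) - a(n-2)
The order is the largest lag k for which a(n-k) appears. Here the deepest term is a(n-2), so the order is 2.

Order 2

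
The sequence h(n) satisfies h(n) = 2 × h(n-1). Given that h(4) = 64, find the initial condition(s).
In general h(n) = 2ⁿ · h(0). At n = 4: h(0) = h(4) / 2^4 = 64 / 16 = 4.

h(0) = 4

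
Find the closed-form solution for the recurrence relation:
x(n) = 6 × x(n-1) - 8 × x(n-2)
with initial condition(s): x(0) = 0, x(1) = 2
Recurrence: x(n) = 6 × x(n-1) - 8 × x(n-2), initial: x(0) = 0, x(1) = 2.
Characteristic equation: r² - 6r + 8 = 0, which factors as (r - 4)(r - 2) = 0, so r = 4, 2. General solution x(n) = A·4ⁿ + B·2ⁿ. From x(0) = 0: A + B = 0. From x(1) = 2: 4A + 2B = 2. Solving gives A = 1, B = -1.

x(n) = 4ⁿ - 2ⁿ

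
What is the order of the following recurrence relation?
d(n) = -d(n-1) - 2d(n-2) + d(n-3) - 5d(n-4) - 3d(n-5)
The order is the largest lag k for which d(n-k) appears. Here the deepest term is d(n-5), so the order is 5.

Order 5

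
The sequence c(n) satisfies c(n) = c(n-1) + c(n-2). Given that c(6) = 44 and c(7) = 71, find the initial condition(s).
Work backwards using c(k) = c(k+2) - c(k+1):
c(5) = c(7) - c(6) = 71 - 44 = 27
c(4) = c(6) - c(5) = 44 - 27 = 17
c(3) = c(5) - c(4) = 27 - 17 = 10
c(2) = c(4) - c(3) = 17 - 10 = 7
c(1) = c(3) - c(2) = 10 - 7 = 3
c(0) = c(2) - c(1) = 7 - 3 = 4

c(0) = 4, c(1) = 3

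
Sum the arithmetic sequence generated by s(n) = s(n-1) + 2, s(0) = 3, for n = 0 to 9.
Computing the sequence terms: 3, 5, 7, 9, 11, 13, 15, 17, 19, 21
Adding these values together:

120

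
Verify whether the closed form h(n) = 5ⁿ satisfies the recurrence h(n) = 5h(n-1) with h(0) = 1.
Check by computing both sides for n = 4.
From the recurrence with h(0) = 1:
  h(0) = 1, h(1) = 5, h(2) = 25, h(3) = 125, h(4) = 625
  so the recurrence gives h(4) = 625.
From the proposed closed form h(n) = 5ⁿ:
  h(4) = 625.
Both sides give 625 at n = 4, and the initial condition(s) match, so the closed form is consistent.

Yes, the closed form is correct.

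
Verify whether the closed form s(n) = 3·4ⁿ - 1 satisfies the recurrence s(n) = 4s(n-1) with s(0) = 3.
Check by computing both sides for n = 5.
From the recurrence with s(0) = 3:
  s(0) = 3, s(1) = 12, s(2) = 48, s(3) = 192, s(4) = 768, s(5) = 3072
  so the recurrence gives s(5) = 3072.
From the proposed closed form s(n) = 3·4ⁿ - 1:
  s(5) = 3071.
The recurrence gives 3072 but the closed form gives 3071, so the closed form does not satisfy the recurrence.

No, the closed form is incorrect.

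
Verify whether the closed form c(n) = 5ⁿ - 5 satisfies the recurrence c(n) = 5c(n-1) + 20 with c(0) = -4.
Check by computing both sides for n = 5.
From the recurrence with c(0) = -4:
  c(0) = -4, c(1) = 0, c(2) = 20, c(3) = 120, c(4) = 620, c(5) = 3120
  so the recurrence gives c(5) = 3120.
From the proposed closed form c(n) = 5ⁿ - 5:
  c(5) = 3120.
Both sides give 3120 at n = 5, and the initial condition(s) match, so the closed form is consistent.

Yes, the closed form is correct.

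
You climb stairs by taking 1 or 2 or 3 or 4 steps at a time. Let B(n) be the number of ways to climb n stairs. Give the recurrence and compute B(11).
Condition on the size of the last step (1 to 4): before it there were n-1, …, n-4 stairs climbed, and these cases are disjoint, so B(n) = B(n-1) + B(n-2) + B(n-3) + B(n-4) (order-4 linear recurrence).
Initial conditions by direct count (compositions of i into parts ≤ 4): B(1) = 1; B(2) = 2; B(3) = 4; B(4) = 8.
Iterating the recurrence: B(5) = 15, B(6) = 29, B(7) = 56, B(8) = 108, B(9) = 208, B(10) = 401, B(11) = 773.

B(n) = B(n-1) + B(n-2) + B(n-3) + B(n-4), B(1) = 1, B(2) = 2, B(3) = 4, B(4) = 8; B(11) = 773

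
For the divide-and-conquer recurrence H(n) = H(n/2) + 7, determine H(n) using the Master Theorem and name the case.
Master Theorem template: H(n) = a·H(n/b) + f(n).
Here: a=1, b=2, f(n)=7
Compute log_b(a) = log_2(1) = 0.
f(n) = 7 = Θ(1). Case 2: H(n) = Θ(log n).

Case 2: H(n) = Θ(log n)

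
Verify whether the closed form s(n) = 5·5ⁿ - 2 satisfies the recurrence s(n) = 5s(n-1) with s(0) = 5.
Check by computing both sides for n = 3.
From the recurrence with s(0) = 5:
  s(0) = 5, s(1) = 25, s(2) = 125, s(3) = 625
  so the recurrence gives s(3) = 625.
From the proposed closed form s(n) = 5·5ⁿ - 2:
  s(3) = 623.
The recurrence gives 625 but the closed form gives 623, so the closed form does not satisfy the recurrence.

No, the closed form is incorrect.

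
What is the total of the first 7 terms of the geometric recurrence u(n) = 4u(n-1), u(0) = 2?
Computing the sequence terms: 2, 8, 32, 128, 512, 2048, 8192
Adding these values together:

10922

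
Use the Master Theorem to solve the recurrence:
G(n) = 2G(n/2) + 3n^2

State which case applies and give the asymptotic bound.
Master Theorem template: G(n) = a·G(n/b) + f(n).
Here: a=2, b=2, f(n)=3n^2
Compute log_b(a) = log_2(2) = 1.
f(n) = 3n^2 = Ω(n^(1+ε)) with ε = 1, and the regularity condition holds (a·f(n/b) = (a/b^2)·f(n) with a/b^2 = 2^-1 < 1). Case 3: G(n) = Θ(f(n)) = Θ(n^2).

Case 3: G(n) = Θ(n^2)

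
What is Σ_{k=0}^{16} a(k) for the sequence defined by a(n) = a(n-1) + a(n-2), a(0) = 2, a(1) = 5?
Computing the sequence terms: 2, 5, 7, 12, 19, 31, 50, 81, 131, 212, 343, 555, 898, 1453, 2351, 3804, 6155
Adding these values together:

16109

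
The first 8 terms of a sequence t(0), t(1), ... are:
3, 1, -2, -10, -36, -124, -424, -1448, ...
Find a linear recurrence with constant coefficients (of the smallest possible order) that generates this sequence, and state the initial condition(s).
Look for the lowest-order linear relation among consecutive terms.
Observation: t(n) - 4·t(n-1) - (-2)·t(n-2) = 0 holds for the shown terms, and no order-1 relation t(n) = α·t(n-1) + β fits.
Check at n=3: 4·-2 + (-2)·1 = -10. ✓

t(n) = 4t(n-1) - 2t(n-2), t(0) = 3, t(1) = 1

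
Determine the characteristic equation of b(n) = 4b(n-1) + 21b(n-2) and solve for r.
Substitute b(n) = rⁿ and divide through by rⁿ⁻²: r² - 4r - 21 = 0
Factor: (r + 3)(r - 7) = 0, so r = -3, 7.
General solution: b(n) = A·(-3)ⁿ + B·7ⁿ

Characteristic: r² - 4r - 21 = 0, Roots: r = -3, 7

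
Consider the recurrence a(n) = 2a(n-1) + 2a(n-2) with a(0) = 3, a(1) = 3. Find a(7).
Computing the sequence terms:
3, 3, 12, 30, 84, 228, 624, 1704

1704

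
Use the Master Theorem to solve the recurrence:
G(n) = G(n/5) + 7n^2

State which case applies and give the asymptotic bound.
Master Theorem template: G(n) = a·G(n/b) + f(n).
Here: a=1, b=5, f(n)=7n^2
Compute log_b(a) = log_5(1) = 0.
f(n) = 7n^2 = Ω(n^(0+ε)) with ε = 2, and the regularity condition holds (a·f(n/b) = (a/b^2)·f(n) with a/b^2 = 5^-2 < 1). Case 3: G(n) = Θ(f(n)) = Θ(n^2).

Case 3: G(n) = Θ(n^2)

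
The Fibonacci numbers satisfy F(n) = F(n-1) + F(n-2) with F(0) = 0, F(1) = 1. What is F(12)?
Computing the sequence terms:
0, 1, 1, 2, 3, 5, 8, 13, 21, 34, 55, 89, 144

144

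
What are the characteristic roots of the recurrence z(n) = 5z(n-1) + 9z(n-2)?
Substitute z(n) = rⁿ and divide through by rⁿ⁻²: r² - 5r - 9 = 0
Discriminant: 5² + 4·9 = 61, not a perfect square, so by the quadratic formula r = (5 ± √61)/2.
General solution: z(n) = A·r₁ⁿ + B·r₂ⁿ where r₁,r₂ = (5 ± √61)/2

Characteristic: r² - 5r - 9 = 0, Roots: r = (5 ± √61)/2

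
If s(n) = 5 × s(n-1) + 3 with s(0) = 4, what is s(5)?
Computing step by step:
s(0) = 4
s(1) = 5 × 4 + 3 = 23
s(2) = 5 × 23 + 3 = 118
s(3) = 5 × 118 + 3 = 593
s(4) = 5 × 593 + 3 = 2968
s(5) = 5 × 2968 + 3 = 14843

14843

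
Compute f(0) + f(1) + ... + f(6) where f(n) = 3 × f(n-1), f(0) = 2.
Computing the sequence terms: 2, 6, 18, 54, 162, 486, 1458
Adding these values together:

2186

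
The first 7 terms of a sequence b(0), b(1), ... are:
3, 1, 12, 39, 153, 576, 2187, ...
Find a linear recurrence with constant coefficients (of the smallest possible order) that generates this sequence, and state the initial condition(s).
Look for the lowest-order linear relation among consecutive terms.
Observation: b(n) - 3·b(n-1) - (3)·b(n-2) = 0 holds for the shown terms, and no order-1 relation b(n) = α·b(n-1) + β fits.
Check at n=3: 3·12 + (3)·1 = 39. ✓

b(n) = 3b(n-1) + 3b(n-2), b(0) = 3, b(1) = 1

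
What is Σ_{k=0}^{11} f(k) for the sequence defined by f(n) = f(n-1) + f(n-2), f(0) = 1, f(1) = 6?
Computing the sequence terms: 1, 6, 7, 13, 20, 33, 53, 86, 139, 225, 364, 589
Adding these values together:

1536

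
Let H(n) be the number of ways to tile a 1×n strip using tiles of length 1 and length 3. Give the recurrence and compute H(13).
Condition on the last tile: it has length 1 (leaving a 1×(n-1) strip) or length 3 (leaving a 1×(n-3) strip), so H(n) = H(n-1) + H(n-3) (order-3 linear recurrence).
For 0 ≤ i < 3 only unit tiles fit, so H(i) = 1.
Iterating the recurrence: H(3) = 2, H(4) = 3, H(5) = 4, H(6) = 6, H(7) = 9, H(8) = 13, H(9) = 19, H(10) = 28, H(11) = 41, H(12) = 60, H(13) = 88.

H(n) = H(n-1) + H(n-3), with H(i) = 1 for 0 ≤ i < 3; H(13) = 88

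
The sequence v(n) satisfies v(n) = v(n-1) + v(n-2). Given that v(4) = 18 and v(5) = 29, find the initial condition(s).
Work backwards using v(k) = v(k+2) - v(k+1):
v(3) = v(5) - v(4) = 29 - 18 = 11
v(2) = v(4) - v(3) = 18 - 11 = 7
v(1) = v(3) - v(2) = 11 - 7 = 4
v(0) = v(2) - v(1) = 7 - 4 = 3

v(0) = 3, v(1) = 4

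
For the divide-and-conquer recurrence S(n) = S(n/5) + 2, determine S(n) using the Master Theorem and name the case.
Master Theorem template: S(n) = a·S(n/b) + f(n).
Here: a=1, b=5, f(n)=2
Compute log_b(a) = log_5(1) = 0.
f(n) = 2 = Θ(1). Case 2: S(n) = Θ(log n).

Case 2: S(n) = Θ(log n)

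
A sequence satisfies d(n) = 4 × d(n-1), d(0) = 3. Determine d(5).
Computing step by step:
d(0) = 3
d(1) = 4 × 3 = 12
d(2) = 4 × 12 = 48
d(3) = 4 × 48 = 192
d(4) = 4 × 192 = 768
d(5) = 4 × 768 = 3072

3072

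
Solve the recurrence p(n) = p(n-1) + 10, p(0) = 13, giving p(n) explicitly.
Recurrence: p(n) = p(n-1) + 10, initial: p(0) = 13.
Each step adds 10, so p(n) = p(0) + 10n = 10n + 13.

p(n) = 10n + 13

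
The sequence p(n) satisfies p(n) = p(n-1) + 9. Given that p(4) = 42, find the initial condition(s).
p(4) = p(0) + 4·9, so p(0) = 42 - 36 = 6.

p(0) = 6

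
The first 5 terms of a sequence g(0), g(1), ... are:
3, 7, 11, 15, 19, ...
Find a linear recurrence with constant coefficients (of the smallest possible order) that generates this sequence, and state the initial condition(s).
Look for the lowest-order linear relation among consecutive terms.
Observation: consecutive differences are constant (= 4).
Check at n=2: 1·7 + 4 = 11. ✓

g(n) = g(n-1) + 4, g(0) = 3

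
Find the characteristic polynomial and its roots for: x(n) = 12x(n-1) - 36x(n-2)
Substitute x(n) = rⁿ and divide through by rⁿ⁻²: r² - 12r + 36 = 0
Factor: (r - 6)² = 0, so r = 6 (double root).
General solution: x(n) = (A + Bn)·6ⁿ

Characteristic: r² - 12r + 36 = 0, Roots: r = 6 (double root)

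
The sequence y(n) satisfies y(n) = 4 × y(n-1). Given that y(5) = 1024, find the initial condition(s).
In general y(n) = 4ⁿ · y(0). At n = 5: y(0) = y(5) / 4^5 = 1024 / 1024 = 1.

y(0) = 1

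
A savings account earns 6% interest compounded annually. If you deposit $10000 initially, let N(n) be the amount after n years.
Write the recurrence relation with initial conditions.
Each year the balance grows by 6%, i.e. is multiplied by 1 + 6/100 = 1.06, so N(n) = 1.06 × N(n-1). The initial deposit gives N(0) = 10000.
Unrolling gives the closed form N(n) = 10000 × (1.06)ⁿ.

N(n) = 1.06 × N(n-1), N(0) = 10000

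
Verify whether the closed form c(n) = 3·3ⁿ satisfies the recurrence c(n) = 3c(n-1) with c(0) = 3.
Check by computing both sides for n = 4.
From the recurrence with c(0) = 3:
  c(0) = 3, c(1) = 9, c(2) = 27, c(3) = 81, c(4) = 243
  so the recurrence gives c(4) = 243.
From the proposed closed form c(n) = 3·3ⁿ:
  c(4) = 243.
Both sides give 243 at n = 4, and the initial condition(s) match, so the closed form is consistent.

Yes, the closed form is correct.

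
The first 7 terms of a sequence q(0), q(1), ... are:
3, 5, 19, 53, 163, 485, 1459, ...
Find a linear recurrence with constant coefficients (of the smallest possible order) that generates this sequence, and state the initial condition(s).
Look for the lowest-order linear relation among consecutive terms.
Observation: q(n) - 2·q(n-1) - (3)·q(n-2) = 0 holds for the shown terms, and no order-1 relation q(n) = α·q(n-1) + β fits.
Check at n=3: 2·19 + (3)·5 = 53. ✓

q(n) = 2q(n-1) + 3q(n-2), q(0) = 3, q(1) = 5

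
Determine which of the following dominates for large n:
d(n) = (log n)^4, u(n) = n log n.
Comparing growth rates:
Growth-rate hierarchy: log n ≺ any polynomial ≺ any exponential cⁿ (c>1) ≺ n! ≺ nⁿ.
polynomial degree 1 (with log factor) dominates polylogarithmic (log n)^4 asymptotically.

u(n) grows faster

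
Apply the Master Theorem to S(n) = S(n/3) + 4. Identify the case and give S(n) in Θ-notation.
Master Theorem template: S(n) = a·S(n/b) + f(n).
Here: a=1, b=3, f(n)=4
Compute log_b(a) = log_3(1) = 0.
f(n) = 4 = Θ(1). Case 2: S(n) = Θ(log n).

Case 2: S(n) = Θ(log n)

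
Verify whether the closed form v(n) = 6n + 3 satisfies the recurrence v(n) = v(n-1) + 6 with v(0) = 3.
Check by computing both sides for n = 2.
From the recurrence with v(0) = 3:
  v(0) = 3, v(1) = 9, v(2) = 15
  so the recurrence gives v(2) = 15.
From the proposed closed form v(n) = 6n + 3:
  v(2) = 15.
Both sides give 15 at n = 2, and the initial condition(s) match, so the closed form is consistent.

Yes, the closed form is correct.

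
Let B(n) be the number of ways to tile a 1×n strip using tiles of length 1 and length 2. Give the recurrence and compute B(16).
Condition on the last tile: it has length 1 (leaving a 1×(n-1) strip) or length 2 (leaving a 1×(n-2) strip), so B(n) = B(n-1) + B(n-2) (order-2 linear recurrence).
For 0 ≤ i < 2 only unit tiles fit, so B(i) = 1.
Iterating the recurrence: B(2) = 2, B(3) = 3, B(4) = 5, B(5) = 8, B(6) = 13, B(7) = 21, B(8) = 34, B(9) = 55, B(10) = 89, B(11) = 144, B(12) = 233, B(13) = 377, B(14) = 610, B(15) = 987, B(16) = 1597.

B(n) = B(n-1) + B(n-2), with B(i) = 1 for 0 ≤ i < 2; B(16) = 1597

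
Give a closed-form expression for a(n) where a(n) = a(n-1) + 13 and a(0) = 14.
Recurrence: a(n) = a(n-1) + 13, initial: a(0) = 14.
Each step adds 13, so a(n) = a(0) + 13n = 13n + 14.

a(n) = 13n + 14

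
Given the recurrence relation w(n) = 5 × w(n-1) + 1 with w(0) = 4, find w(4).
Computing step by step:
w(0) = 4
w(1) = 5 × 4 + 1 = 21
w(2) = 5 × 21 + 1 = 106
w(3) = 5 × 106 + 1 = 531
w(4) = 5 × 531 + 1 = 2656

2656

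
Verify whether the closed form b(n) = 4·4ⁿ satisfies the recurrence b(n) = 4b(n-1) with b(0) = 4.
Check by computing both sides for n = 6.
From the recurrence with b(0) = 4:
  b(0) = 4, b(1) = 16, b(2) = 64, b(3) = 256, b(4) = 1024, b(5) = 4096, b(6) = 16384
  so the recurrence gives b(6) = 16384.
From the proposed closed form b(n) = 4·4ⁿ:
  b(6) = 16384.
Both sides give 16384 at n = 6, and the initial condition(s) match, so the closed form is consistent.

Yes, the closed form is correct.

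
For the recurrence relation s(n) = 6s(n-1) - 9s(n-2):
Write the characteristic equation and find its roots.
Substitute s(n) = rⁿ and divide through by rⁿ⁻²: r² - 6r + 9 = 0
Factor: (r - 3)² = 0, so r = 3 (double root).
General solution: s(n) = (A + Bn)·3ⁿ

Characteristic: r² - 6r + 9 = 0, Roots: r = 3 (double root)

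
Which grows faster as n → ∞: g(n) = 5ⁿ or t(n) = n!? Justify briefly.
Comparing growth rates:
Growth-rate hierarchy: log n ≺ any polynomial ≺ any exponential cⁿ (c>1) ≺ n! ≺ nⁿ.
factorial dominates exponential base 5 asymptotically.

t(n) grows faster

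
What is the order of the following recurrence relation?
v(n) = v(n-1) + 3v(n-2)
The order is the largest lag k for which v(n-k) appears. Here the deepest term is v(n-2), so the order is 2.

Order 2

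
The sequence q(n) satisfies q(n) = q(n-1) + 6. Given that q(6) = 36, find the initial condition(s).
q(6) = q(0) + 6·6, so q(0) = 36 - 36 = 0.

q(0) = 0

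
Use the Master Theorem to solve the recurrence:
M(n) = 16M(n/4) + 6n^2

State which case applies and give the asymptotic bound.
Master Theorem template: M(n) = a·M(n/b) + f(n).
Here: a=16, b=4, f(n)=6n^2
Compute log_b(a) = log_4(16) = 2.
f(n) = 6n^2 = Θ(n^2). Case 2: M(n) = Θ(n^2 log n).

Case 2: M(n) = Θ(n^2 log n)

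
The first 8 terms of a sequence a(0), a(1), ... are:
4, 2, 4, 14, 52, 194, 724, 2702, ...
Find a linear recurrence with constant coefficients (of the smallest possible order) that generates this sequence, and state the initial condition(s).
Look for the lowest-order linear relation among consecutive terms.
Observation: a(n) - 4·a(n-1) - (-1)·a(n-2) = 0 holds for the shown terms, and no order-1 relation a(n) = α·a(n-1) + β fits.
Check at n=3: 4·4 + (-1)·2 = 14. ✓

a(n) = 4a(n-1) - a(n-2), a(0) = 4, a(1) = 2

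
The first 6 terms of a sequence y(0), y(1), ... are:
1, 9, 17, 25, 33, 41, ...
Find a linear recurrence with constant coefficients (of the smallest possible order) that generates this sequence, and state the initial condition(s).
Look for the lowest-order linear relation among consecutive terms.
Observation: consecutive differences are constant (= 8).
Check at n=2: 1·9 + 8 = 17. ✓

y(n) = y(n-1) + 8, y(0) = 1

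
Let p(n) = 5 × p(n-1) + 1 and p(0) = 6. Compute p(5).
Computing step by step:
p(0) = 6
p(1) = 5 × 6 + 1 = 31
p(2) = 5 × 31 + 1 = 156
p(3) = 5 × 156 + 1 = 781
p(4) = 5 × 781 + 1 = 3906
p(5) = 5 × 3906 + 1 = 19531

19531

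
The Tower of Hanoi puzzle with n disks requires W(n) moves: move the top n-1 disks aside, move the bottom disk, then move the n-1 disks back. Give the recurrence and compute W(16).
Moving n disks = move the top n-1 disks aside (W(n-1) moves) + move the largest disk (1 move) + move the n-1 disks back on top (W(n-1) moves), so W(n) = 2W(n-1) + 1, with W(1) = 1 (a single disk takes one move).
First terms: 1, 3, 7, 15, 31, 63, … — each is one less than a power of 2. Indeed W(n) + 1 = 2(W(n-1) + 1) with W(1) + 1 = 2, so W(n) + 1 = 2ⁿ and W(n) = 2ⁿ - 1.
Hence W(16) = 2^16 - 1 = 65536 - 1 = 65535.

W(n) = 2W(n-1) + 1, W(1) = 1; W(16) = 65535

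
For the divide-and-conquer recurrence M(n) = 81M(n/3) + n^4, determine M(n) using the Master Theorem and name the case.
Master Theorem template: M(n) = a·M(n/b) + f(n).
Here: a=81, b=3, f(n)=n^4
Compute log_b(a) = log_3(81) = 4.
f(n) = n^4 = Θ(n^4). Case 2: M(n) = Θ(n^4 log n).

Case 2: M(n) = Θ(n^4 log n)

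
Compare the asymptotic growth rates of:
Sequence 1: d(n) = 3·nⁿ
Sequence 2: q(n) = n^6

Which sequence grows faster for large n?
Comparing growth rates:
Growth-rate hierarchy: log n ≺ any polynomial ≺ any exponential cⁿ (c>1) ≺ n! ≺ nⁿ.
super-exponential nⁿ dominates polynomial degree 6 asymptotically.

d(n) grows faster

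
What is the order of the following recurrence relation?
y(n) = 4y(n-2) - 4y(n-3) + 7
The order is the largest lag k for which y(n-k) appears. Here the deepest term is y(n-3) (the 7 term is non-homogeneous and does not affect the order), so the order is 3.

Order 3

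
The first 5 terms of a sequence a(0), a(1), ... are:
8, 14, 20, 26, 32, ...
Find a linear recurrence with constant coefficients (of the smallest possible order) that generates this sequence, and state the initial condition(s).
Look for the lowest-order linear relation among consecutive terms.
Observation: consecutive differences are constant (= 6).
Check at n=2: 1·14 + 6 = 20. ✓

a(n) = a(n-1) + 6, a(0) = 8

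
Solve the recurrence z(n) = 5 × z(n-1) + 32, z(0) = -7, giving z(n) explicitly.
Recurrence: z(n) = 5 × z(n-1) + 32, initial: z(0) = -7.
Try z(n) = A·5ⁿ + C. Substituting: A·5ⁿ + C = 5(A·5ⁿ⁻¹ + C) + 32 = A·5ⁿ + 5C + 32, so C = 5C + 32, giving C = -8. Then z(0) = A - 8 = -7 gives A = 1.

z(n) = 5ⁿ - 8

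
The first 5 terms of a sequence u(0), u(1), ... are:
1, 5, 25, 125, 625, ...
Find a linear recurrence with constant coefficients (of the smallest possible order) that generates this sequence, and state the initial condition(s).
Look for the lowest-order linear relation among consecutive terms.
Observation: each term is 5× the previous.
Check at n=2: 5·5 = 25. ✓

u(n) = 5 × u(n-1), u(0) = 1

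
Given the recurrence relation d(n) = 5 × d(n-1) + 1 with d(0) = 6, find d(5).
Computing step by step:
d(0) = 6
d(1) = 5 × 6 + 1 = 31
d(2) = 5 × 31 + 1 = 156
d(3) = 5 × 156 + 1 = 781
d(4) = 5 × 781 + 1 = 3906
d(5) = 5 × 3906 + 1 = 19531

19531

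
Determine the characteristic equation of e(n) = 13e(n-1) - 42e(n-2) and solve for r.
Substitute e(n) = rⁿ and divide through by rⁿ⁻²: r² - 13r + 42 = 0
Factor: (r - 6)(r - 7) = 0, so r = 6, 7.
General solution: e(n) = A·6ⁿ + B·7ⁿ

Characteristic: r² - 13r + 42 = 0, Roots: r = 6, 7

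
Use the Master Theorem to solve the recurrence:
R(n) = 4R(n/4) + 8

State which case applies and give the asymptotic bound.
Master Theorem template: R(n) = a·R(n/b) + f(n).
Here: a=4, b=4, f(n)=8
Compute log_b(a) = log_4(4) = 1.
f(n) = 8 = O(n^(1-ε)) with ε = 1. Case 1: R(n) = Θ(n^log_b(a)) = Θ(n).

Case 1: R(n) = Θ(n)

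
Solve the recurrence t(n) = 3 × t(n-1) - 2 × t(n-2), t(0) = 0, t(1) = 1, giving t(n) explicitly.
Recurrence: t(n) = 3 × t(n-1) - 2 × t(n-2), initial: t(0) = 0, t(1) = 1.
Characteristic equation: r² - 3r + 2 = 0, which factors as (r - 2)(r - 1) = 0, so r = 2, 1. General solution t(n) = A·2ⁿ + B·1ⁿ. From t(0) = 0: A + B = 0. From t(1) = 1: 2A + 1B = 1. Solving gives A = 1, B = -1.

t(n) = 2ⁿ - 1ⁿ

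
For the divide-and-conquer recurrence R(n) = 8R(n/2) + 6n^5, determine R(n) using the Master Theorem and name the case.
Master Theorem template: R(n) = a·R(n/b) + f(n).
Here: a=8, b=2, f(n)=6n^5
Compute log_b(a) = log_2(8) = 3.
f(n) = 6n^5 = Ω(n^(3+ε)) with ε = 2, and the regularity condition holds (a·f(n/b) = (a/b^5)·f(n) with a/b^5 = 2^-2 < 1). Case 3: R(n) = Θ(f(n)) = Θ(n^5).

Case 3: R(n) = Θ(n^5)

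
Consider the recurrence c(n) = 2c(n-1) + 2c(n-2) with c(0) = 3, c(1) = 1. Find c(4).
Computing the sequence terms:
3, 1, 8, 18, 52

52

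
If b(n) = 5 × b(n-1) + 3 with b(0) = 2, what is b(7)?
Computing step by step:
b(0) = 2
b(1) = 5 × 2 + 3 = 13
b(2) = 5 × 13 + 3 = 68
b(3) = 5 × 68 + 3 = 343
b(4) = 5 × 343 + 3 = 1718
b(5) = 5 × 1718 + 3 = 8593
b(6) = 5 × 8593 + 3 = 42968
b(7) = 5 × 42968 + 3 = 214843

214843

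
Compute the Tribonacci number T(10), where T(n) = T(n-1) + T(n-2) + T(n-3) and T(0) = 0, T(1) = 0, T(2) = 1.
Computing the sequence terms:
0, 0, 1, 1, 2, 4, 7, 13, 24, 44, 81

81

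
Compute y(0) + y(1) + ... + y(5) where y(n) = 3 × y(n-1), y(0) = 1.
Computing the sequence terms: 1, 3, 9, 27, 81, 243
Adding these values together:

364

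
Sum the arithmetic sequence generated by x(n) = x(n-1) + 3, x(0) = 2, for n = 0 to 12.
Computing the sequence terms: 2, 5, 8, 11, 14, 17, 20, 23, 26, 29, 32, 35, 38
Adding these values together:

260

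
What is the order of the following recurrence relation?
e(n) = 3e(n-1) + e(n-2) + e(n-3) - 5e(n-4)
The order is the largest lag k for which e(n-k) appears. Here the deepest term is e(n-4), so the order is 4.

Order 4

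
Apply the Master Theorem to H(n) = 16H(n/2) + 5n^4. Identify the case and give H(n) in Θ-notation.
Master Theorem template: H(n) = a·H(n/b) + f(n).
Here: a=16, b=2, f(n)=5n^4
Compute log_b(a) = log_2(16) = 4.
f(n) = 5n^4 = Θ(n^4). Case 2: H(n) = Θ(n^4 log n).

Case 2: H(n) = Θ(n^4 log n)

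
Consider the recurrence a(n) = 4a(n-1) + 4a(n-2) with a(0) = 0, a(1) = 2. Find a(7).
Computing the sequence terms:
0, 2, 8, 40, 192, 928, 4480, 21632

21632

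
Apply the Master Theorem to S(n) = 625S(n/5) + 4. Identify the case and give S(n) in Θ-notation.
Master Theorem template: S(n) = a·S(n/b) + f(n).
Here: a=625, b=5, f(n)=4
Compute log_b(a) = log_5(625) = 4.
f(n) = 4 = O(n^(4-ε)) with ε = 4. Case 1: S(n) = Θ(n^log_b(a)) = Θ(n^4).

Case 1: S(n) = Θ(n^4)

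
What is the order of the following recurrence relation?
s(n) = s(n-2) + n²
The order is the largest lag k for which s(n-k) appears. Here the deepest term is s(n-2) (the n² term is non-homogeneous and does not affect the order), so the order is 2.

Order 2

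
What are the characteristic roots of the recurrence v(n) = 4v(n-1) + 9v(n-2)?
Substitute v(n) = rⁿ and divide through by rⁿ⁻²: r² - 4r - 9 = 0
Discriminant: 4² + 4·9 = 52, not a perfect square, so by the quadratic formula r = (4 ± √52)/2.
General solution: v(n) = A·r₁ⁿ + B·r₂ⁿ where r₁,r₂ = (4 ± √52)/2

Characteristic: r² - 4r - 9 = 0, Roots: r = (4 ± √52)/2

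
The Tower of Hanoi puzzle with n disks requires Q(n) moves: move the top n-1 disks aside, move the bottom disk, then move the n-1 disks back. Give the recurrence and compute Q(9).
Moving n disks = move the top n-1 disks aside (Q(n-1) moves) + move the largest disk (1 move) + move the n-1 disks back on top (Q(n-1) moves), so Q(n) = 2Q(n-1) + 1, with Q(1) = 1 (a single disk takes one move).
First terms: 1, 3, 7, 15, 31, 63, … — each is one less than a power of 2. Indeed Q(n) + 1 = 2(Q(n-1) + 1) with Q(1) + 1 = 2, so Q(n) + 1 = 2ⁿ and Q(n) = 2ⁿ - 1.
Hence Q(9) = 2^9 - 1 = 512 - 1 = 511.

Q(n) = 2Q(n-1) + 1, Q(1) = 1; Q(9) = 511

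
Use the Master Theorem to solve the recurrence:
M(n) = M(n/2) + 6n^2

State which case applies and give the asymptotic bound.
Master Theorem template: M(n) = a·M(n/b) + f(n).
Here: a=1, b=2, f(n)=6n^2
Compute log_b(a) = log_2(1) = 0.
f(n) = 6n^2 = Ω(n^(0+ε)) with ε = 2, and the regularity condition holds (a·f(n/b) = (a/b^2)·f(n) with a/b^2 = 2^-2 < 1). Case 3: M(n) = Θ(f(n)) = Θ(n^2).

Case 3: M(n) = Θ(n^2)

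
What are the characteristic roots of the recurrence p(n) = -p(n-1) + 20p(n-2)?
Substitute p(n) = rⁿ and divide through by rⁿ⁻²: r² + r - 20 = 0
Factor: (r - 4)(r + 5) = 0, so r = 4, -5.
General solution: p(n) = A·4ⁿ + B·(-5)ⁿ

Characteristic: r² + r - 20 = 0, Roots: r = 4, -5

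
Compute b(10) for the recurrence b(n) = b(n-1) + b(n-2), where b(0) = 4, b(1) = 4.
Computing the sequence terms:
4, 4, 8, 12, 20, 32, 52, 84, 136, 220, 356

356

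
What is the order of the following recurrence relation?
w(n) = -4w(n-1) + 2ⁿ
The order is the largest lag k for which w(n-k) appears. Here the deepest term is w(n-1) (the 2ⁿ term is non-homogeneous and does not affect the order), so the order is 1.

Order 1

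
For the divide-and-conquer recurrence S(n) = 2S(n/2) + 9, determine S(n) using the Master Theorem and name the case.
Master Theorem template: S(n) = a·S(n/b) + f(n).
Here: a=2, b=2, f(n)=9
Compute log_b(a) = log_2(2) = 1.
f(n) = 9 = O(n^(1-ε)) with ε = 1. Case 1: S(n) = Θ(n^log_b(a)) = Θ(n).

Case 1: S(n) = Θ(n)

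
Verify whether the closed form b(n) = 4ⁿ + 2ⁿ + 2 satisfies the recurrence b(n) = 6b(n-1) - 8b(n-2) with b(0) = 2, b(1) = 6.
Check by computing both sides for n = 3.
From the recurrence with b(0) = 2, b(1) = 6:
  b(0) = 2, b(1) = 6, b(2) = 20, b(3) = 72
  so the recurrence gives b(3) = 72.
From the proposed closed form b(n) = 4ⁿ + 2ⁿ + 2:
  b(3) = 74.
The recurrence gives 72 but the closed form gives 74, so the closed form does not satisfy the recurrence.

No, the closed form is incorrect.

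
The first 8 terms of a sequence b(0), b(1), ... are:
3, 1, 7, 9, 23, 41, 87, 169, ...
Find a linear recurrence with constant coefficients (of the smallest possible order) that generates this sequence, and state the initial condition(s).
Look for the lowest-order linear relation among consecutive terms.
Observation: b(n) - 1·b(n-1) - (2)·b(n-2) = 0 holds for the shown terms, and no order-1 relation b(n) = α·b(n-1) + β fits.
Check at n=3: 1·7 + (2)·1 = 9. ✓

b(n) = b(n-1) + 2b(n-2), b(0) = 3, b(1) = 1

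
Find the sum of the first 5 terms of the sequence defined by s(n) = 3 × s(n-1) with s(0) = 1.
Computing the sequence terms: 1, 3, 9, 27, 81
Adding these values together:

121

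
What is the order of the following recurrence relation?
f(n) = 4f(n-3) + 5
The order is the largest lag k for which f(n-k) appears. Here the deepest term is f(n-3) (the 5 term is non-homogeneous and does not affect the order), so the order is 3.

Order 3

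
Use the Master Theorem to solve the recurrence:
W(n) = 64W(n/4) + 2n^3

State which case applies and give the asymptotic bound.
Master Theorem template: W(n) = a·W(n/b) + f(n).
Here: a=64, b=4, f(n)=2n^3
Compute log_b(a) = log_4(64) = 3.
f(n) = 2n^3 = Θ(n^3). Case 2: W(n) = Θ(n^3 log n).

Case 2: W(n) = Θ(n^3 log n)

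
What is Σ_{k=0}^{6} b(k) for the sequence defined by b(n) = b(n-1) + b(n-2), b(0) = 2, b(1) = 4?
Computing the sequence terms: 2, 4, 6, 10, 16, 26, 42
Adding these values together:

106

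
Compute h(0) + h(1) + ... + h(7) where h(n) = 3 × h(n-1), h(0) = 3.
Computing the sequence terms: 3, 9, 27, 81, 243, 729, 2187, 6561
Adding these values together:

9840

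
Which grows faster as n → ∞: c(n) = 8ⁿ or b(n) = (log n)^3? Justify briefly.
Comparing growth rates:
Growth-rate hierarchy: log n ≺ any polynomial ≺ any exponential cⁿ (c>1) ≺ n! ≺ nⁿ.
exponential base 8 dominates polylogarithmic (log n)^3 asymptotically.

c(n) grows faster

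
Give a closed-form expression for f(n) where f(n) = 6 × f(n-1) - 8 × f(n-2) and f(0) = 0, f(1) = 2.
Recurrence: f(n) = 6 × f(n-1) - 8 × f(n-2), initial: f(0) = 0, f(1) = 2.
Characteristic equation: r² - 6r + 8 = 0, which factors as (r - 4)(r - 2) = 0, so r = 4, 2. General solution f(n) = A·4ⁿ + B·2ⁿ. From f(0) = 0: A + B = 0. From f(1) = 2: 4A + 2B = 2. Solving gives A = 1, B = -1.

f(n) = 4ⁿ - 2ⁿ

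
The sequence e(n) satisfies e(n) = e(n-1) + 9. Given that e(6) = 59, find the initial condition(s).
e(6) = e(0) + 6·9, so e(0) = 59 - 54 = 5.

e(0) = 5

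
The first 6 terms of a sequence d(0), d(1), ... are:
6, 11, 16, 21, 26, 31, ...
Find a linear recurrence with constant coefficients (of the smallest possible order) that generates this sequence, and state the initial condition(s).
Look for the lowest-order linear relation among consecutive terms.
Observation: consecutive differences are constant (= 5).
Check at n=2: 1·11 + 5 = 16. ✓

d(n) = d(n-1) + 5, d(0) = 6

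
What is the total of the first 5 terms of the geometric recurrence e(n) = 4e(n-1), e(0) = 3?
Computing the sequence terms: 3, 12, 48, 192, 768
Adding these values together:

1023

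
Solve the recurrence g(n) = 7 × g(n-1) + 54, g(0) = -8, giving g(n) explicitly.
Recurrence: g(n) = 7 × g(n-1) + 54, initial: g(0) = -8.
Try g(n) = A·7ⁿ + C. Substituting: A·7ⁿ + C = 7(A·7ⁿ⁻¹ + C) + 54 = A·7ⁿ + 7C + 54, so C = 7C + 54, giving C = -9. Then g(0) = A - 9 = -8 gives A = 1.

g(n) = 7ⁿ - 9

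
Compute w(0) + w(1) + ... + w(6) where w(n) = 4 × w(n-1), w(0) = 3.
Computing the sequence terms: 3, 12, 48, 192, 768, 3072, 12288
Adding these values together:

16383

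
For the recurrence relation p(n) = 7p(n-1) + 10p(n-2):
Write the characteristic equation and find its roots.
Substitute p(n) = rⁿ and divide through by rⁿ⁻²: r² - 7r - 10 = 0
Discriminant: 7² + 4·10 = 89, not a perfect square, so by the quadratic formula r = (7 ± √89)/2.
General solution: p(n) = A·r₁ⁿ + B·r₂ⁿ where r₁,r₂ = (7 ± √89)/2

Characteristic: r² - 7r - 10 = 0, Roots: r = (7 ± √89)/2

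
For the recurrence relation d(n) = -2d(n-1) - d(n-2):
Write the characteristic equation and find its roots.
Substitute d(n) = rⁿ and divide through by rⁿ⁻²: r² + 2r + 1 = 0
Factor: (r + 1)² = 0, so r = -1 (double root).
General solution: d(n) = (A + Bn)·(-1)ⁿ

Characteristic: r² + 2r + 1 = 0, Roots: r = -1 (double root)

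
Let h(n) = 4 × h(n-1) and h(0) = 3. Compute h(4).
Computing step by step:
h(0) = 3
h(1) = 4 × 3 = 12
h(2) = 4 × 12 = 48
h(3) = 4 × 48 = 192
h(4) = 4 × 192 = 768

768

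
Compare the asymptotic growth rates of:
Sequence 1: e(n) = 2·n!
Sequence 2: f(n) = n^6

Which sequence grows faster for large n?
Comparing growth rates:
Growth-rate hierarchy: log n ≺ any polynomial ≺ any exponential cⁿ (c>1) ≺ n! ≺ nⁿ.
factorial dominates polynomial degree 6 asymptotically.

e(n) grows faster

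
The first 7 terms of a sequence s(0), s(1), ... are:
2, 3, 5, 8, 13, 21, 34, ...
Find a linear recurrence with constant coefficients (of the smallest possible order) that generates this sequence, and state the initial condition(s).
Look for the lowest-order linear relation among consecutive terms.
Observation: s(n) - 1·s(n-1) - (1)·s(n-2) = 0 holds for the shown terms, and no order-1 relation s(n) = α·s(n-1) + β fits.
Check at n=3: 1·5 + (1)·3 = 8. ✓

s(n) = s(n-1) + s(n-2), s(0) = 2, s(1) = 3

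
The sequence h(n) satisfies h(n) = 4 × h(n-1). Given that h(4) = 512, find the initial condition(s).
In general h(n) = 4ⁿ · h(0). At n = 4: h(0) = h(4) / 4^4 = 512 / 256 = 2.

h(0) = 2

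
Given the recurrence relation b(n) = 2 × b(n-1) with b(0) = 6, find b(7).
Computing step by step:
b(0) = 6
b(1) = 2 × 6 = 12
b(2) = 2 × 12 = 24
b(3) = 2 × 24 = 48
b(4) = 2 × 48 = 96
b(5) = 2 × 96 = 192
b(6) = 2 × 192 = 384
b(7) = 2 × 384 = 768

768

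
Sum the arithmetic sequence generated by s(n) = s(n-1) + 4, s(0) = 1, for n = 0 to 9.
Computing the sequence terms: 1, 5, 9, 13, 17, 21, 25, 29, 33, 37
Adding these values together:

190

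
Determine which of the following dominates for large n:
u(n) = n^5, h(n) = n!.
Comparing growth rates:
Growth-rate hierarchy: log n ≺ any polynomial ≺ any exponential cⁿ (c>1) ≺ n! ≺ nⁿ.
factorial dominates polynomial degree 5 asymptotically.

h(n) grows faster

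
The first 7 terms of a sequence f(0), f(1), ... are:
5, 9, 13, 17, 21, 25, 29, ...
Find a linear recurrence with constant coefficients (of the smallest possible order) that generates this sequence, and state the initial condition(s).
Look for the lowest-order linear relation among consecutive terms.
Observation: consecutive differences are constant (= 4).
Check at n=2: 1·9 + 4 = 13. ✓

f(n) = f(n-1) + 4, f(0) = 5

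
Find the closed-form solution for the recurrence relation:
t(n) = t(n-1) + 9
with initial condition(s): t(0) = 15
Recurrence: t(n) = t(n-1) + 9, initial: t(0) = 15.
Each step adds 9, so t(n) = t(0) + 9n = 9n + 15.

t(n) = 9n + 15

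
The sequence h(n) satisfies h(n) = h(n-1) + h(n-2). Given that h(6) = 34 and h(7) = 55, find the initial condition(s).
Work backwards using h(k) = h(k+2) - h(k+1):
h(5) = h(7) - h(6) = 55 - 34 = 21
h(4) = h(6) - h(5) = 34 - 21 = 13
h(3) = h(5) - h(4) = 21 - 13 = 8
h(2) = h(4) - h(3) = 13 - 8 = 5
h(1) = h(3) - h(2) = 8 - 5 = 3
h(0) = h(2) - h(1) = 5 - 3 = 2

h(0) = 2, h(1) = 3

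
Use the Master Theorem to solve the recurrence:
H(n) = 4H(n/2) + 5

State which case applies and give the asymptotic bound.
Master Theorem template: H(n) = a·H(n/b) + f(n).
Here: a=4, b=2, f(n)=5
Compute log_b(a) = log_2(4) = 2.
f(n) = 5 = O(n^(2-ε)) with ε = 2. Case 1: H(n) = Θ(n^log_b(a)) = Θ(n^2).

Case 1: H(n) = Θ(n^2)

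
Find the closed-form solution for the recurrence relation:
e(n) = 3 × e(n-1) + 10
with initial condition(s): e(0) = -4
Recurrence: e(n) = 3 × e(n-1) + 10, initial: e(0) = -4.
Try e(n) = A·3ⁿ + C. Substituting: A·3ⁿ + C = 3(A·3ⁿ⁻¹ + C) + 10 = A·3ⁿ + 3C + 10, so C = 3C + 10, giving C = -5. Then e(0) = A - 5 = -4 gives A = 1.

e(n) = 3ⁿ - 5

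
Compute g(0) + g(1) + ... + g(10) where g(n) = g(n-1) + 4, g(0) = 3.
Computing the sequence terms: 3, 7, 11, 15, 19, 23, 27, 31, 35, 39, 43
Adding these values together:

253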